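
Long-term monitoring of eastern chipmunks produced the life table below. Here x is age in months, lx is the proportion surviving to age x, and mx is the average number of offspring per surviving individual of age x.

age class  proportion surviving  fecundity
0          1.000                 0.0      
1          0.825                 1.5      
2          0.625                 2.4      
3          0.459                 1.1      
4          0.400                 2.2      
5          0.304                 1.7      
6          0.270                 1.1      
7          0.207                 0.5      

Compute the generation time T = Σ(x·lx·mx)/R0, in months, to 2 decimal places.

lx·mx: 0, 1.2375, 1.5, 0.5049, 0.88, 0.5168, 0.297, 0.1035 → R0 = 5.0397
x·lx·mx: 0, 1.2375, 3, 1.5147, 3.52, 2.584, 1.782, 0.7245 → Σ = 14.3627
T = 14.3627 / 5.0397 = 2.849912… → 2.85

2.85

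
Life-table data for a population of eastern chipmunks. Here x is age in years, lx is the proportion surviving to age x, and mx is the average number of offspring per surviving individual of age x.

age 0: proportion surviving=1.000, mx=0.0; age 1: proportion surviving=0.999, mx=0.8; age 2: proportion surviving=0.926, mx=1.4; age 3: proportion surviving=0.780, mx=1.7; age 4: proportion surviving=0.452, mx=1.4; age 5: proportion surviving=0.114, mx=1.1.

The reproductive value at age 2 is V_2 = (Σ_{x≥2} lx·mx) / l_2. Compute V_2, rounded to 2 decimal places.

3.65

lx·mx for x ≥ 2: 1.2964, 1.326, 0.6328, 0.1254 → sum = 3.3806
V_2 = 3.3806 / l_2 = 3.3806 / 0.926 = 3.650756… → 3.65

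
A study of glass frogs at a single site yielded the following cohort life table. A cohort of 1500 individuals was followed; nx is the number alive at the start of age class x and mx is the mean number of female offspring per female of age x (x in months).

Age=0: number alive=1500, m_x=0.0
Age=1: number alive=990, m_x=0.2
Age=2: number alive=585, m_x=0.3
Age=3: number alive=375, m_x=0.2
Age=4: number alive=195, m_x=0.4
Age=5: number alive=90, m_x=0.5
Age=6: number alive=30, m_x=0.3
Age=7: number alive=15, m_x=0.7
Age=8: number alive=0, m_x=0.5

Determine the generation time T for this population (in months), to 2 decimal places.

lx = nx/n0 = nx/1500: 1, 0.66, 0.39, 0.25, 0.13, 0.06, 0.02, 0.01, 0
lx·mx: 0, 0.132, 0.117, 0.05, 0.052, 0.03, 0.006, 0.007, 0 → R0 = 0.394
x·lx·mx: 0, 0.132, 0.234, 0.15, 0.208, 0.15, 0.036, 0.049, 0 → Σ = 0.959
T = 0.959 / 0.394 = 2.43401… → 2.43

2.43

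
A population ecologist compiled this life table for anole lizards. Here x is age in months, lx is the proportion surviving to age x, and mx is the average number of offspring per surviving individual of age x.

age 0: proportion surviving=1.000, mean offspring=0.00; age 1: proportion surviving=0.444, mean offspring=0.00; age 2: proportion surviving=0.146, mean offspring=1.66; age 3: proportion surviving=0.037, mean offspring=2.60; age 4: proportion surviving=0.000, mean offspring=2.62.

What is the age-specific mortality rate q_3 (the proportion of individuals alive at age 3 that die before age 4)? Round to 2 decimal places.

q_3 = (l_3 − l_4) / l_3 = (0.037 − 0) / 0.037
     = 0.037 / 0.037 = 1 → 1.00

1.00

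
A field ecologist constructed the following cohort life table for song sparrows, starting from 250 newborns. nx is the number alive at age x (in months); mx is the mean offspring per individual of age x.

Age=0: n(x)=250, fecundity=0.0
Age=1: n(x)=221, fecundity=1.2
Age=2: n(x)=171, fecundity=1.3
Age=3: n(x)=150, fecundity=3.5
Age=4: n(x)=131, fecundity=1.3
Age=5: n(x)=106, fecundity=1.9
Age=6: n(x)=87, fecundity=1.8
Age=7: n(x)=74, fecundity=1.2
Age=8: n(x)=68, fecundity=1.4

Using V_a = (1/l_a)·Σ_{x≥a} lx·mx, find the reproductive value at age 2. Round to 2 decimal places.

8.54

lx = nx/n0 = nx/250: 1, 0.884, 0.684, 0.6, 0.524, 0.424, 0.348, 0.296, 0.272
lx·mx for x ≥ 2: 0.8892, 2.1, 0.6812, 0.8056, 0.6264, 0.3552, 0.3808 → sum = 5.8384
V_2 = 5.8384 / l_2 = 5.8384 / 0.684 = 8.535673… → 8.54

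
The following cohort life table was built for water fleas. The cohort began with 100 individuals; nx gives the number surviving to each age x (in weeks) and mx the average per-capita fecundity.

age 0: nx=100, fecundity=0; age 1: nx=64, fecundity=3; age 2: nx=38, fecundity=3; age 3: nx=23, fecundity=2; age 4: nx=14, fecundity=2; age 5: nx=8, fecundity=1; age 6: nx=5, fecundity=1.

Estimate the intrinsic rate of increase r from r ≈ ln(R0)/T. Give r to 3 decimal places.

0.727

lx = nx/n0 = nx/100: 1, 0.64, 0.38, 0.23, 0.14, 0.08, 0.05
R0 = Σ lx·mx = 0 + 1.92 + 1.14 + 0.46 + 0.28 + 0.08 + 0.05 = 3.93
Σ x·lx·mx = 7.4; T = 7.4/3.93 = 1.88295…
r ≈ ln(R0)/T = ln(3.93)/1.88295… = 0.72686… → 0.727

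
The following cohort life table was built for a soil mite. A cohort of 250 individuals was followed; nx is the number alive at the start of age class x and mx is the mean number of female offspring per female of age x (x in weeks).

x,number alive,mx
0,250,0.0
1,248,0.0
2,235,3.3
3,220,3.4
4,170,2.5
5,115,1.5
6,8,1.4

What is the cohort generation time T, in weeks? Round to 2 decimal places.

lx = nx/n0 = nx/250: 1, 0.992, 0.94, 0.88, 0.68, 0.46, 0.032
lx·mx: 0, 0, 3.102, 2.992, 1.7, 0.69, 0.0448 → R0 = 8.5288
x·lx·mx: 0, 0, 6.204, 8.976, 6.8, 3.45, 0.2688 → Σ = 25.6988
T = 25.6988 / 8.5288 = 3.013179… → 3.01

3.01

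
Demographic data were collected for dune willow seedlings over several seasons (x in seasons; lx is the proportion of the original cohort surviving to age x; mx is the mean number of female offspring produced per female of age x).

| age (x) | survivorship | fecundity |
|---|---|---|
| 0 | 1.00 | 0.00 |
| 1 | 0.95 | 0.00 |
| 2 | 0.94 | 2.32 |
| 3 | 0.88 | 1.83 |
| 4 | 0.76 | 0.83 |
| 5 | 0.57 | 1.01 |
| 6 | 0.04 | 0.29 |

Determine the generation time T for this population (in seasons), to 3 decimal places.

lx·mx: 0, 0, 2.1808, 1.6104, 0.6308, 0.5757, 0.0116 → R0 = 5.0093
x·lx·mx: 0, 0, 4.3616, 4.8312, 2.5232, 2.8785, 0.0696 → Σ = 14.6641
T = 14.6641 / 5.0093 = 2.927375… → 2.927

2.927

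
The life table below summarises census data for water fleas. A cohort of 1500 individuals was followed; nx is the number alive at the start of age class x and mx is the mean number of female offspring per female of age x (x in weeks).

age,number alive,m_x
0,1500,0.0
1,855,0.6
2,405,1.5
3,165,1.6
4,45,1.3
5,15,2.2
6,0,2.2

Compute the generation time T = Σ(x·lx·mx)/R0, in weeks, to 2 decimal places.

1.98

lx = nx/n0 = nx/1500: 1, 0.57, 0.27, 0.11, 0.03, 0.01, 0
lx·mx: 0, 0.342, 0.405, 0.176, 0.039, 0.022, 0 → R0 = 0.984
x·lx·mx: 0, 0.342, 0.81, 0.528, 0.156, 0.11, 0 → Σ = 1.946
T = 1.946 / 0.984 = 1.977642… → 1.98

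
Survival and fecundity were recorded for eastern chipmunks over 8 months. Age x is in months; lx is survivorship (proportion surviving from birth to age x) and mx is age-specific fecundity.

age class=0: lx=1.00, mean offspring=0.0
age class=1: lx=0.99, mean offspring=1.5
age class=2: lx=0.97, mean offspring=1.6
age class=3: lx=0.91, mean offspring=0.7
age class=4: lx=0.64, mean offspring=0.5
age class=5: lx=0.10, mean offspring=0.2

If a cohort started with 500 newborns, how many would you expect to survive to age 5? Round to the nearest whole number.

50

Expected survivors = N0 · l_5 = 500 × 0.10 = 50 → 50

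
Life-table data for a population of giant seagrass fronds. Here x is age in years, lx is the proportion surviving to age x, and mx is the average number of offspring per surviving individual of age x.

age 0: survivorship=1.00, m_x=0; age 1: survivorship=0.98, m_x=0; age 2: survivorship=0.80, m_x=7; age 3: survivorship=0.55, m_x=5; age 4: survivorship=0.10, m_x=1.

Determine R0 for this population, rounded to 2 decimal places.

8.45

lx·mx by age: 0, 0, 5.6, 2.75, 0.1
R0 = Σ lx·mx = 8.45 → 8.45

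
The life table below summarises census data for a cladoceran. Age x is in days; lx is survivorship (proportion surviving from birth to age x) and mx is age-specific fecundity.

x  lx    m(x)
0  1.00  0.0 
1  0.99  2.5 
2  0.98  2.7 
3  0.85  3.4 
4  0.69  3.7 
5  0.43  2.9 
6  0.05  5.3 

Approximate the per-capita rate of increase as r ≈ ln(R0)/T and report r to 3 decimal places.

0.873

R0 = Σ lx·mx = 0 + 2.475 + 2.646 + 2.89 + 2.553 + 1.247 + 0.265 = 12.076
Σ x·lx·mx = 34.474; T = 34.474/12.076 = 2.85475…
r ≈ ln(R0)/T = ln(12.076)/2.85475… = 0.87266… → 0.873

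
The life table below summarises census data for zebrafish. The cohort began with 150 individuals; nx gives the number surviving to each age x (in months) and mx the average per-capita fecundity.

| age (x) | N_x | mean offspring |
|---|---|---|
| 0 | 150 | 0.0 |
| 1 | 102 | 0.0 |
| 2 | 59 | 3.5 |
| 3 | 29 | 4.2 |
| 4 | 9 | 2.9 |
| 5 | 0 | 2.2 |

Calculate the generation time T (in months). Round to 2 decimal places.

lx = nx/n0 = nx/150: 1, 0.68, 0.39333…, 0.19333…, 0.06, 0
lx·mx: 0, 0, 1.376667…, 0.812…, 0.174, 0 → R0 = 2.362667…
x·lx·mx: 0, 0, 2.753333…, 2.436…, 0.696, 0 → Σ = 5.885333…
T = 5.885333… / 2.362667… = 2.490971… → 2.49

2.49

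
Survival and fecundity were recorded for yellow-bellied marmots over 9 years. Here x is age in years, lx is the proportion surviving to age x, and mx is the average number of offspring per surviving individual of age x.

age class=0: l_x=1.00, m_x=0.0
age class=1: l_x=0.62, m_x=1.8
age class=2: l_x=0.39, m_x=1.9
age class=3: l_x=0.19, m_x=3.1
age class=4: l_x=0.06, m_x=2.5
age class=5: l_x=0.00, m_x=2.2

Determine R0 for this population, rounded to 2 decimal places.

lx·mx by age: 0, 1.116, 0.741, 0.589, 0.15, 0
R0 = Σ lx·mx = 2.596 → 2.60

2.60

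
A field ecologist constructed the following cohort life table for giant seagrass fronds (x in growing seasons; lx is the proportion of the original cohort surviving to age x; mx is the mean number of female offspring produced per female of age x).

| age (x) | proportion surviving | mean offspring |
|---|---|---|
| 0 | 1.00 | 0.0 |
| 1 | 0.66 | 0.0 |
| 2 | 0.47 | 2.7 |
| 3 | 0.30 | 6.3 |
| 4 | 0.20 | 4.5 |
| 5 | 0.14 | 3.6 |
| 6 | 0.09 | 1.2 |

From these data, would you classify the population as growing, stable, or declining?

growing

R0 = Σ lx·mx = 0 + 0 + 1.269 + 1.89 + 0.9 + 0.504 + 0.108 = 4.671
R0 > 1, so the population is growing.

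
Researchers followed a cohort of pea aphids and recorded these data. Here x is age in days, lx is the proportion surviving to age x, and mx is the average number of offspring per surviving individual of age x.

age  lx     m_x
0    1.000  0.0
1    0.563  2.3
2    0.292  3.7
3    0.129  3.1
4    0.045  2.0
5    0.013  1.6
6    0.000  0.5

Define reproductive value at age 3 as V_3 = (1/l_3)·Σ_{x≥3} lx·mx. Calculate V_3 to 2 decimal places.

3.96

lx·mx for x ≥ 3: 0.3999, 0.09, 0.0208, 0 → sum = 0.5107
V_3 = 0.5107 / l_3 = 0.5107 / 0.129 = 3.958915… → 3.96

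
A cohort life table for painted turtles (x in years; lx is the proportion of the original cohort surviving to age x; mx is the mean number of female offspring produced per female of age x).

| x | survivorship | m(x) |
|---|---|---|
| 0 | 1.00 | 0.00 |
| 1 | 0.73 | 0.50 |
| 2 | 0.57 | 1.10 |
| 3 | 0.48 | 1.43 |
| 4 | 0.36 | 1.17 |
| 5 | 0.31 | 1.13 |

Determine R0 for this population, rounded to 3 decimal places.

2.450

lx·mx by age: 0, 0.365, 0.627, 0.6864, 0.4212, 0.3503
R0 = Σ lx·mx = 2.4499 → 2.450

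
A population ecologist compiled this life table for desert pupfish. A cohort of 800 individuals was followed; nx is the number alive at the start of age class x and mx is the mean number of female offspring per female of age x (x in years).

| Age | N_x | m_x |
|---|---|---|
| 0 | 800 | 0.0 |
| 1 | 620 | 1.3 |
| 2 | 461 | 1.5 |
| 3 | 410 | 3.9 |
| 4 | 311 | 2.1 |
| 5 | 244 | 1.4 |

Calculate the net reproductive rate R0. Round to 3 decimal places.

lx = nx/n0 = nx/800: 1, 0.775, 0.57625, 0.5125, 0.38875, 0.305
lx·mx by age: 0, 1.0075, 0.864375, 1.99875, 0.816375, 0.427
R0 = Σ lx·mx = 5.114 → 5.114

5.114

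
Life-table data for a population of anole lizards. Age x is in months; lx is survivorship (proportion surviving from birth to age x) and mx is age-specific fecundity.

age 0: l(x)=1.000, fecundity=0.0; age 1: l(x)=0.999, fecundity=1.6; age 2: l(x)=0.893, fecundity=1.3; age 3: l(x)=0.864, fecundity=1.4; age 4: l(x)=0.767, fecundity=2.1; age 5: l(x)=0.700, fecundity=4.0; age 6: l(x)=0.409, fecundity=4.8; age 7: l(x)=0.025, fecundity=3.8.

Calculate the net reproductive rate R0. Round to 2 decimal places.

lx·mx by age: 0, 1.5984, 1.1609, 1.2096, 1.6107, 2.8, 1.9632, 0.095
R0 = Σ lx·mx = 10.4378 → 10.44

10.44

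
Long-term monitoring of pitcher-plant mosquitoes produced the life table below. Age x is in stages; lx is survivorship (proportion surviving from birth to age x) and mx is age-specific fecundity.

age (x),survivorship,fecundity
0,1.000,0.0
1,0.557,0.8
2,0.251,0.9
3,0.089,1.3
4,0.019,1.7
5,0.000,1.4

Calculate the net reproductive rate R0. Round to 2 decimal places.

0.82

lx·mx by age: 0, 0.4456, 0.2259, 0.1157, 0.0323, 0
R0 = Σ lx·mx = 0.8195 → 0.82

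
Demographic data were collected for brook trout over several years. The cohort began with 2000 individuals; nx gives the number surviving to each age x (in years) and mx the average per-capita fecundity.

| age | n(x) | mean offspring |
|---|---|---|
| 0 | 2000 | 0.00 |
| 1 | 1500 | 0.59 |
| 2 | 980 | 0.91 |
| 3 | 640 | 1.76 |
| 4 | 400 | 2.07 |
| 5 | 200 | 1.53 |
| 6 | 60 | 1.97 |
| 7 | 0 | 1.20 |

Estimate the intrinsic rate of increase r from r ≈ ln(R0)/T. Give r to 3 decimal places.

0.262

lx = nx/n0 = nx/2000: 1, 0.75, 0.49, 0.32, 0.2, 0.1, 0.03, 0
R0 = Σ lx·mx = 0 + 0.4425 + 0.4459 + 0.5632 + 0.414 + 0.153 + 0.0591 + 0 = 2.0777
Σ x·lx·mx = 5.7995; T = 5.7995/2.0777 = 2.79131…
r ≈ ln(R0)/T = ln(2.0777)/2.79131… = 0.26198… → 0.262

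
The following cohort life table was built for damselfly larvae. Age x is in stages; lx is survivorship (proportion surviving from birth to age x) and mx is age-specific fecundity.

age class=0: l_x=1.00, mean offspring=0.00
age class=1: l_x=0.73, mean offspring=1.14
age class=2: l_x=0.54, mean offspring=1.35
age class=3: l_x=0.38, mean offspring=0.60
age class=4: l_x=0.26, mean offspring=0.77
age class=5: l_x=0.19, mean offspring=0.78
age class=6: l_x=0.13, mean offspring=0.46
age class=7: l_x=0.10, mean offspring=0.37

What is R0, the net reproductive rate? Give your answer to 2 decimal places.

lx·mx by age: 0, 0.8322, 0.729, 0.228, 0.2002, 0.1482, 0.0598, 0.037
R0 = Σ lx·mx = 2.2344 → 2.23

2.23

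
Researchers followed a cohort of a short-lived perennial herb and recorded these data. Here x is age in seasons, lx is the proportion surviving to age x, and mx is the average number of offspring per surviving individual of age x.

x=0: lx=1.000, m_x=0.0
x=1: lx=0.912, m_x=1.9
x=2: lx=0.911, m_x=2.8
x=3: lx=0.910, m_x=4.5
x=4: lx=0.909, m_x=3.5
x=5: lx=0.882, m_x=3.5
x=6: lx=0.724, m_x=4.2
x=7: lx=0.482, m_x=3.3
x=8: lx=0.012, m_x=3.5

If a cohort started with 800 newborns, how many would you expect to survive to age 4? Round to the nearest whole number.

727

Expected survivors = N0 · l_4 = 800 × 0.909 = 727.2 → 727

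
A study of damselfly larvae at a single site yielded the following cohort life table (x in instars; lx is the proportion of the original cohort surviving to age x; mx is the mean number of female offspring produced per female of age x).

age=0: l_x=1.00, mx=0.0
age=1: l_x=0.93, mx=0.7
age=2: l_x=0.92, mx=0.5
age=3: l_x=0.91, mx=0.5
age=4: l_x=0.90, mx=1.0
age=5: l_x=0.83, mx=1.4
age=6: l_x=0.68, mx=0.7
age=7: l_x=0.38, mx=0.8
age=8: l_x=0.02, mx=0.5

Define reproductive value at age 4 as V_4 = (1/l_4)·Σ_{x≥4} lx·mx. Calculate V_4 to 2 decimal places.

3.17

lx·mx for x ≥ 4: 0.9, 1.162, 0.476, 0.304, 0.01 → sum = 2.852
V_4 = 2.852 / l_4 = 2.852 / 0.9 = 3.168889… → 3.17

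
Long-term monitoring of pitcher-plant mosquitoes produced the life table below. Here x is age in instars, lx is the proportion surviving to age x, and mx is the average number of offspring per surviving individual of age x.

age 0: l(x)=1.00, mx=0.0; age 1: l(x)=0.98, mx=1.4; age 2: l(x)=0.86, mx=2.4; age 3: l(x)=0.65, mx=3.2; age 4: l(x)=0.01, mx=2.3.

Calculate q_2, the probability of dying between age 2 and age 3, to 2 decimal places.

q_2 = (l_2 − l_3) / l_2 = (0.86 − 0.65) / 0.86
     = 0.21 / 0.86 = 0.244186… → 0.24

0.24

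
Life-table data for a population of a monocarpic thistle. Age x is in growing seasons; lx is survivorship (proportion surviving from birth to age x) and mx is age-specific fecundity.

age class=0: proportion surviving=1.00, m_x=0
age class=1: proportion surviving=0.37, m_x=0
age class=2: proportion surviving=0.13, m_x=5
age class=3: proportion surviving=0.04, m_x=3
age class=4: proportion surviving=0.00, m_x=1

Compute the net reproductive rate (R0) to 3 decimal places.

lx·mx by age: 0, 0, 0.65, 0.12, 0
R0 = Σ lx·mx = 0.77 → 0.770

0.770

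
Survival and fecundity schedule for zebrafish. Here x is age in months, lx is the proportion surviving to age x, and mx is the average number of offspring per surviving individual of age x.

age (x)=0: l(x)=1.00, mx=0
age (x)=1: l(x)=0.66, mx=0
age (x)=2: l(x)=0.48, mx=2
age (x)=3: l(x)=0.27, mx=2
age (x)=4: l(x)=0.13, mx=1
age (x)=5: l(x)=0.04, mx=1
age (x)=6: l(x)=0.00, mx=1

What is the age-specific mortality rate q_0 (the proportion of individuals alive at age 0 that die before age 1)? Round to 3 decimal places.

q_0 = (l_0 − l_1) / l_0 = (1 − 0.66) / 1
     = 0.34 / 1 = 0.34 → 0.340

0.340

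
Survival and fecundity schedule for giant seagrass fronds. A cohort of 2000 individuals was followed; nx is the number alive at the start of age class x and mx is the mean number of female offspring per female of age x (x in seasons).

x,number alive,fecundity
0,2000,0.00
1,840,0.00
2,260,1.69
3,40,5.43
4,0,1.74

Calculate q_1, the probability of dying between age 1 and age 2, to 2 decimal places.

lx = nx/n0 = nx/2000: 1, 0.42, 0.13, 0.02, 0
q_1 = (l_1 − l_2) / l_1 = (0.42 − 0.13) / 0.42
     = 0.29 / 0.42 = 0.690476… → 0.69

0.69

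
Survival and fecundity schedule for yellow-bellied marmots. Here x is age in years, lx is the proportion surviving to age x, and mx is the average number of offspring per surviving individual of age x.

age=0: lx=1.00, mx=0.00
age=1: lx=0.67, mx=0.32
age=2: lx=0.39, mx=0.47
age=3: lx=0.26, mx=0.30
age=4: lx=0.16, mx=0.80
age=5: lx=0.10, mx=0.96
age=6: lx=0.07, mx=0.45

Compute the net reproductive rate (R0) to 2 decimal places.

lx·mx by age: 0, 0.2144, 0.1833, 0.078, 0.128, 0.096, 0.0315
R0 = Σ lx·mx = 0.7312 → 0.73

0.73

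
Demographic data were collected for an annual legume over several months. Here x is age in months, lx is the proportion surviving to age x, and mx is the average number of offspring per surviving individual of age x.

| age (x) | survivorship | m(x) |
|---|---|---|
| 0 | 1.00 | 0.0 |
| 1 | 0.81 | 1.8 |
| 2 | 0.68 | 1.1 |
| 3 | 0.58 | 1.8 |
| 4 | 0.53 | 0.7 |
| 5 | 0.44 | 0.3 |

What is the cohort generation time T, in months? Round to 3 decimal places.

2.193

lx·mx: 0, 1.458, 0.748, 1.044, 0.371, 0.132 → R0 = 3.753
x·lx·mx: 0, 1.458, 1.496, 3.132, 1.484, 0.66 → Σ = 8.23
T = 8.23 / 3.753 = 2.192912… → 2.193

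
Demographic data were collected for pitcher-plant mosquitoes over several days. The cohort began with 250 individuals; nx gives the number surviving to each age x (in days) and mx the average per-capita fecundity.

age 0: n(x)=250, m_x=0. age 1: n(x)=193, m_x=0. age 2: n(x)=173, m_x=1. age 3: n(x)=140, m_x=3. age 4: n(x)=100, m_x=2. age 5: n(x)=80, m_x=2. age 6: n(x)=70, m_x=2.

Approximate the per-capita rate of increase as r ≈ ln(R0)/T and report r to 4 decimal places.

lx = nx/n0 = nx/250: 1, 0.772, 0.692, 0.56, 0.4, 0.32, 0.28
R0 = Σ lx·mx = 0 + 0 + 0.692 + 1.68 + 0.8 + 0.64 + 0.56 = 4.372
Σ x·lx·mx = 16.184; T = 16.184/4.372 = 3.70174…
r ≈ ln(R0)/T = ln(4.372)/3.70174… = 0.398521… → 0.3985

0.3985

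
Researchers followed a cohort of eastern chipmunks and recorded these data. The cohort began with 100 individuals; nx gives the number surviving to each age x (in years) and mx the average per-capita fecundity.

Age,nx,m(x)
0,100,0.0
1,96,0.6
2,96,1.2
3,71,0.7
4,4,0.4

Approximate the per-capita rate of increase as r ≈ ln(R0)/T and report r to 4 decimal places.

lx = nx/n0 = nx/100: 1, 0.96, 0.96, 0.71, 0.04
R0 = Σ lx·mx = 0 + 0.576 + 1.152 + 0.497 + 0.016 = 2.241
Σ x·lx·mx = 4.435; T = 4.435/2.241 = 1.97903…
r ≈ ln(R0)/T = ln(2.241)/1.97903… = 0.407737… → 0.4077

0.4077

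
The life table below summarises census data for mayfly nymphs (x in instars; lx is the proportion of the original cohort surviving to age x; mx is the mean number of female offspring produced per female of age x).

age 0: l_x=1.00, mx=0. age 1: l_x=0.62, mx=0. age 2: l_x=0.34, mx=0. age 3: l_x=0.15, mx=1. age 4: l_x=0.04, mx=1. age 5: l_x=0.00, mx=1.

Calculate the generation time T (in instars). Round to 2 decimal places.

3.21

lx·mx: 0, 0, 0, 0.15, 0.04, 0 → R0 = 0.19
x·lx·mx: 0, 0, 0, 0.45, 0.16, 0 → Σ = 0.61
T = 0.61 / 0.19 = 3.210526… → 3.21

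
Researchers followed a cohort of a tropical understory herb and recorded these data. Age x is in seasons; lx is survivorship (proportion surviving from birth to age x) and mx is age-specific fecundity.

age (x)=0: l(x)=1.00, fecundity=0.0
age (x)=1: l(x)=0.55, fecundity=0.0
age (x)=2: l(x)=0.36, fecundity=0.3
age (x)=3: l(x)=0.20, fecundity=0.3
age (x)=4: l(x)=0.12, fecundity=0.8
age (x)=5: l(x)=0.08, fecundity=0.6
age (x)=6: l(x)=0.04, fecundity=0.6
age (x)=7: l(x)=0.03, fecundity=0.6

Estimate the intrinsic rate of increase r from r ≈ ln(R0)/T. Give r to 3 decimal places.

R0 = Σ lx·mx = 0 + 0 + 0.108 + 0.06 + 0.096 + 0.048 + 0.024 + 0.018 = 0.354
Σ x·lx·mx = 1.29; T = 1.29/0.354 = 3.64407…
r ≈ ln(R0)/T = ln(0.354)/3.64407… = -0.28497… → -0.285

-0.285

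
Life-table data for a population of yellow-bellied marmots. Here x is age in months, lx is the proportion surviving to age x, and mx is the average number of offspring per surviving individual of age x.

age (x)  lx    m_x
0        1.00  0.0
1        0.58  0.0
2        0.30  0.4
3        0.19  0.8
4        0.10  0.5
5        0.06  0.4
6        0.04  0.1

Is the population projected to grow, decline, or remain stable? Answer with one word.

R0 = Σ lx·mx = 0 + 0 + 0.12 + 0.152 + 0.05 + 0.024 + 0.004 = 0.35
R0 < 1, so the population is declining.

declining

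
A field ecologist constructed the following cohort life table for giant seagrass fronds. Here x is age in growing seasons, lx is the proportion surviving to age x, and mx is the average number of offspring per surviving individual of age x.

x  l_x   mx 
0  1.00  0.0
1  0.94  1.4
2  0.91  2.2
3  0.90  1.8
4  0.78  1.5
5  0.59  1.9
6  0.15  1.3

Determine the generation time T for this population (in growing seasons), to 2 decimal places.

lx·mx: 0, 1.316, 2.002, 1.62, 1.17, 1.121, 0.195 → R0 = 7.424
x·lx·mx: 0, 1.316, 4.004, 4.86, 4.68, 5.605, 1.17 → Σ = 21.635
T = 21.635 / 7.424 = 2.914197… → 2.91

2.91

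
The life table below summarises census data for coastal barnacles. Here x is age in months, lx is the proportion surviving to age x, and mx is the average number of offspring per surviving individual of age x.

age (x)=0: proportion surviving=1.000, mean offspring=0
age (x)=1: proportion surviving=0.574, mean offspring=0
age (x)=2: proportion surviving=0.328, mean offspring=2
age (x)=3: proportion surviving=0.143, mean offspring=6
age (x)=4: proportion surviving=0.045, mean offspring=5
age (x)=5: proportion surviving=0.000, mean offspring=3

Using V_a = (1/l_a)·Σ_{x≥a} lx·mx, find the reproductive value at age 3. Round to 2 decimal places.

lx·mx for x ≥ 3: 0.858, 0.225, 0 → sum = 1.083
V_3 = 1.083 / l_3 = 1.083 / 0.143 = 7.573427… → 7.57

7.57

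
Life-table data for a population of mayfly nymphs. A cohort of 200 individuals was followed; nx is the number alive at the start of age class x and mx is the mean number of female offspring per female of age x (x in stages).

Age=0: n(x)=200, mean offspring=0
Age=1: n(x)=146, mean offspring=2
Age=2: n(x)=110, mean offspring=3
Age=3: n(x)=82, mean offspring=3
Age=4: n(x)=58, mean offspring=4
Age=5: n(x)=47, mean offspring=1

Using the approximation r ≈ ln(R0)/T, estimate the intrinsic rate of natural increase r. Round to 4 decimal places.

lx = nx/n0 = nx/200: 1, 0.73, 0.55, 0.41, 0.29, 0.235
R0 = Σ lx·mx = 0 + 1.46 + 1.65 + 1.23 + 1.16 + 0.235 = 5.735
Σ x·lx·mx = 14.265; T = 14.265/5.735 = 2.48736…
r ≈ ln(R0)/T = ln(5.735)/2.48736… = 0.702186… → 0.7022

0.7022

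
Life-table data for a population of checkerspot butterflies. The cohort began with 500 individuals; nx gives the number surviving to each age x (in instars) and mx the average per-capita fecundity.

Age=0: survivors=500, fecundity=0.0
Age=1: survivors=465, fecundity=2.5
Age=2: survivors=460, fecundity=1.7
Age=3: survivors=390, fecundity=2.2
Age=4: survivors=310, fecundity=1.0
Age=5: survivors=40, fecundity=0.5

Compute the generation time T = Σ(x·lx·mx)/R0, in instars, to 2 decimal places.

lx = nx/n0 = nx/500: 1, 0.93, 0.92, 0.78, 0.62, 0.08
lx·mx: 0, 2.325, 1.564, 1.716, 0.62, 0.04 → R0 = 6.265
x·lx·mx: 0, 2.325, 3.128, 5.148, 2.48, 0.2 → Σ = 13.281
T = 13.281 / 6.265 = 2.119872… → 2.12

2.12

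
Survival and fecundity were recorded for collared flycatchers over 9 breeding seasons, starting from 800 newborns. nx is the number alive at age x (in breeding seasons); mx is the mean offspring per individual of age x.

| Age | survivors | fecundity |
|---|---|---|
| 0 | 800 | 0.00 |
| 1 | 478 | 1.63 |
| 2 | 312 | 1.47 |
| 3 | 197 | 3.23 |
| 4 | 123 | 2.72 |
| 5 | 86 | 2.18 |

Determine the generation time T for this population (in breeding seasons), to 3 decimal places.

lx = nx/n0 = nx/800: 1, 0.5975, 0.39, 0.24625, 0.15375, 0.1075
lx·mx: 0, 0.973925, 0.5733, 0.795388…, 0.4182…, 0.23435 → R0 = 2.995163…
x·lx·mx: 0, 0.973925, 1.1466, 2.386163…, 1.6728…, 1.17175 → Σ = 7.351238…
T = 7.351238… / 2.995163… = 2.45437… → 2.454

2.454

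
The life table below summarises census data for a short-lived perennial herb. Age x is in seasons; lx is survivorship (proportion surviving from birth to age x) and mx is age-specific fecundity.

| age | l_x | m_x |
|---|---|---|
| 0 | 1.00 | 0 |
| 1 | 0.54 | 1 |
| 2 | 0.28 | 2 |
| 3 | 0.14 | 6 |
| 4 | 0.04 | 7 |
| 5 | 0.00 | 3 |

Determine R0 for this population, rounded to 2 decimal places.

lx·mx by age: 0, 0.54, 0.56, 0.84, 0.28, 0
R0 = Σ lx·mx = 2.22 → 2.22

2.22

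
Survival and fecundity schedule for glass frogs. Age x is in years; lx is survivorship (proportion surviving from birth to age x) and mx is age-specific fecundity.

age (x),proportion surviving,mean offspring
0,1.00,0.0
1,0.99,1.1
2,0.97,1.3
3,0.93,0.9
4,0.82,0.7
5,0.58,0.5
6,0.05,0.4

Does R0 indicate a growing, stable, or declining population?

growing

R0 = Σ lx·mx = 0 + 1.089 + 1.261 + 0.837 + 0.574 + 0.29 + 0.02 = 4.071
R0 > 1, so the population is growing.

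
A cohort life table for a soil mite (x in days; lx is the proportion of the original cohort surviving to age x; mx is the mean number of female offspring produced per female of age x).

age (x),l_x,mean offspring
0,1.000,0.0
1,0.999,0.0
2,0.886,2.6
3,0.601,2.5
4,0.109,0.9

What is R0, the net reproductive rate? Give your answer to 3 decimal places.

3.904

lx·mx by age: 0, 0, 2.3036, 1.5025, 0.0981
R0 = Σ lx·mx = 3.9042 → 3.904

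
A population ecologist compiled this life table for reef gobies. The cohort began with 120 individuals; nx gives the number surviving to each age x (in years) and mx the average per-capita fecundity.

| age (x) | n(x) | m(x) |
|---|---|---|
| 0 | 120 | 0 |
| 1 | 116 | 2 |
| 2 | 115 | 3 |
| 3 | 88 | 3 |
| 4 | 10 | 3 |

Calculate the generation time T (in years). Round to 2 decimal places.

2.11

lx = nx/n0 = nx/120: 1, 0.96667…, 0.95833…, 0.73333…, 0.08333…
lx·mx: 0, 1.933333…, 2.875…, 2.2…, 0.25… → R0 = 7.258333…
x·lx·mx: 0, 1.933333…, 5.75…, 6.6…, 1… → Σ = 15.283333…
T = 15.283333… / 7.258333… = 2.105626… → 2.11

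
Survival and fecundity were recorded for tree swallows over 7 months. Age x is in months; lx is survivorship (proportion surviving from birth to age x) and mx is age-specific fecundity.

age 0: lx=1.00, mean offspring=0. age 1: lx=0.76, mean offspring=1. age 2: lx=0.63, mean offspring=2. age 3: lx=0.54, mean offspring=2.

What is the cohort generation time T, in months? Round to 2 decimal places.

lx·mx: 0, 0.76, 1.26, 1.08 → R0 = 3.1
x·lx·mx: 0, 0.76, 2.52, 3.24 → Σ = 6.52
T = 6.52 / 3.1 = 2.103226… → 2.10

2.10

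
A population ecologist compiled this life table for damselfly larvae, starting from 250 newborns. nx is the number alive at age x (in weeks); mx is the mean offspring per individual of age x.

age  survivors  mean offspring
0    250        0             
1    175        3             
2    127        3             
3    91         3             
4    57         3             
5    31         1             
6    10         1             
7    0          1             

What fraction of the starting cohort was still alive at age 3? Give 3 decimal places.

0.364

l_3 = n_3/n_0 = 91/250 = 0.364 → 0.364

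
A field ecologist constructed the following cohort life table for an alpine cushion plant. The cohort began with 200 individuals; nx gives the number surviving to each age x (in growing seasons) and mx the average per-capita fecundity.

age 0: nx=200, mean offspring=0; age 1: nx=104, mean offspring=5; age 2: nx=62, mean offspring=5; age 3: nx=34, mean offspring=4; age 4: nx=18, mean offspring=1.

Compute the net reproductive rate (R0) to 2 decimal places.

4.92

lx = nx/n0 = nx/200: 1, 0.52, 0.31, 0.17, 0.09
lx·mx by age: 0, 2.6, 1.55, 0.68, 0.09
R0 = Σ lx·mx = 4.92 → 4.92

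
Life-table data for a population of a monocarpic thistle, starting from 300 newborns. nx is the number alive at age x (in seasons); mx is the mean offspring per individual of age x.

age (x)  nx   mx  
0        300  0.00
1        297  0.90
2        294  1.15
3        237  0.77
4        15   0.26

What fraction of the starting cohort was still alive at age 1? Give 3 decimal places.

0.990

l_1 = n_1/n_0 = 297/300 = 0.99 → 0.990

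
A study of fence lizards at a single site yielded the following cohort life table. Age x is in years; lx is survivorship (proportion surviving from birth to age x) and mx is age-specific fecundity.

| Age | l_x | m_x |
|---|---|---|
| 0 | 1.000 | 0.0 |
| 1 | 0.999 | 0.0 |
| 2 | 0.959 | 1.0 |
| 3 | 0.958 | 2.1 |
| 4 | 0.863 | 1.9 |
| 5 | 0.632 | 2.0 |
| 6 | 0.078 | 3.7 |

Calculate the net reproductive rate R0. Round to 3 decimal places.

lx·mx by age: 0, 0, 0.959, 2.0118, 1.6397, 1.264, 0.2886
R0 = Σ lx·mx = 6.1631 → 6.163

6.163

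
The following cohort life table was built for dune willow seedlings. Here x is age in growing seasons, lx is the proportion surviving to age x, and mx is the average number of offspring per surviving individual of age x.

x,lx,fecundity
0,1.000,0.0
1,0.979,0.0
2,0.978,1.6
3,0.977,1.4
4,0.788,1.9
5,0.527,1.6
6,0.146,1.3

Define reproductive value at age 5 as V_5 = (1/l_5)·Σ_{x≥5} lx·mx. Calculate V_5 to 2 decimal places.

1.96

lx·mx for x ≥ 5: 0.8432, 0.1898 → sum = 1.033
V_5 = 1.033 / l_5 = 1.033 / 0.527 = 1.960152… → 1.96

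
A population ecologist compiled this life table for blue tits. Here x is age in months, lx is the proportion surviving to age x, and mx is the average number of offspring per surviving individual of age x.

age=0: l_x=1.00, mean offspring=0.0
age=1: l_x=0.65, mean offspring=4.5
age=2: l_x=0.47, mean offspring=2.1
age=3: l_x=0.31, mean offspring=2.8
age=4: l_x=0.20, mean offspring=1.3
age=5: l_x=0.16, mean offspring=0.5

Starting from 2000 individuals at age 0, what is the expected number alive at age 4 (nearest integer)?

400

Expected survivors = N0 · l_4 = 2000 × 0.20 = 400 → 400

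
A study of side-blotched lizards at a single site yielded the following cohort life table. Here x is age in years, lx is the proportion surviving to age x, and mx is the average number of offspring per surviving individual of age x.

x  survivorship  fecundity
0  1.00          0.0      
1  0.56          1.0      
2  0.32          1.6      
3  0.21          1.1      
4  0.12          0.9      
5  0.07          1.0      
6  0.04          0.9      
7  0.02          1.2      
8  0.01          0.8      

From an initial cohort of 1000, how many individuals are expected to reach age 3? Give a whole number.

210

Expected survivors = N0 · l_3 = 1000 × 0.21 = 210 → 210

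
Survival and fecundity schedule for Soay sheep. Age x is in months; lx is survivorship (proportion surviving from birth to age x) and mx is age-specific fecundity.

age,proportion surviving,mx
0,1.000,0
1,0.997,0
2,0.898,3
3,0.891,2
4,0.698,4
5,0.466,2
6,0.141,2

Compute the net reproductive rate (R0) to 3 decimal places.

lx·mx by age: 0, 0, 2.694, 1.782, 2.792, 0.932, 0.282
R0 = Σ lx·mx = 8.482 → 8.482

8.482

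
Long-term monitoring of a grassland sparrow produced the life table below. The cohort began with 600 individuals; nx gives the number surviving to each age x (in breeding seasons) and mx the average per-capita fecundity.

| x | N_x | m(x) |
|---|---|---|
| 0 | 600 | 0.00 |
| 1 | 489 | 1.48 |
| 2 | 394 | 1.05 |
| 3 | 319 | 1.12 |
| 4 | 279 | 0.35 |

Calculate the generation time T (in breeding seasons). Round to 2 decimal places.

lx = nx/n0 = nx/600: 1, 0.815, 0.65667…, 0.53167…, 0.465
lx·mx: 0, 1.2062, 0.6895…, 0.595467…, 0.16275 → R0 = 2.653917…
x·lx·mx: 0, 1.2062, 1.379…, 1.7864…, 0.651 → Σ = 5.0226…
T = 5.0226… / 2.653917… = 1.892524… → 1.89

1.89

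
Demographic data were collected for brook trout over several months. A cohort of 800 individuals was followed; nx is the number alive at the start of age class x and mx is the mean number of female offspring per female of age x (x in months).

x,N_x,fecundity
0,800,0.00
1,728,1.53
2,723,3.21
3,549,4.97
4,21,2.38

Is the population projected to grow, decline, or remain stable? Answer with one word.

growing

lx = nx/n0 = nx/800: 1, 0.91, 0.90375, 0.68625, 0.02625
R0 = Σ lx·mx = 0 + 1.3923 + 2.901038… + 3.410663… + 0.062475… = 7.766475…
R0 > 1, so the population is growing.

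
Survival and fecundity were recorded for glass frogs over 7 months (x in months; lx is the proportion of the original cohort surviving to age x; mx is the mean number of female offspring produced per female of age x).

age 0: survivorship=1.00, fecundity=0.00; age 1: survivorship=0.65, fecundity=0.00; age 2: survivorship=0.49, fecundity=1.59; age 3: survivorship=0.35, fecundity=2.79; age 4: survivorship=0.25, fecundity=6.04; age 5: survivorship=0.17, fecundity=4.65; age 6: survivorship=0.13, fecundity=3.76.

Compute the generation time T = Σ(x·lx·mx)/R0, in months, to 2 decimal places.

3.83

lx·mx: 0, 0, 0.7791, 0.9765, 1.51, 0.7905, 0.4888 → R0 = 4.5449
x·lx·mx: 0, 0, 1.5582, 2.9295, 6.04, 3.9525, 2.9328 → Σ = 17.413
T = 17.413 / 4.5449 = 3.831327… → 3.83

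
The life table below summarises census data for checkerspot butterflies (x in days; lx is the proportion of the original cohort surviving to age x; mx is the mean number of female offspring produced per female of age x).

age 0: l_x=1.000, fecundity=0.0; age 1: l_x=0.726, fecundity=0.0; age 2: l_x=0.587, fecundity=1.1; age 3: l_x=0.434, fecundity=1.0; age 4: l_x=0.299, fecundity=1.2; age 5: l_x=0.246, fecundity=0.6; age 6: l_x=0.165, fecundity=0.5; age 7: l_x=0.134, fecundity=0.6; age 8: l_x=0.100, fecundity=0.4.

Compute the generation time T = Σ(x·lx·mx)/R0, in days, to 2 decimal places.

3.43

lx·mx: 0, 0, 0.6457, 0.434, 0.3588, 0.1476, 0.0825, 0.0804, 0.04 → R0 = 1.789
x·lx·mx: 0, 0, 1.2914, 1.302, 1.4352, 0.738, 0.495, 0.5628, 0.32 → Σ = 6.1444
T = 6.1444 / 1.789 = 3.434544… → 3.43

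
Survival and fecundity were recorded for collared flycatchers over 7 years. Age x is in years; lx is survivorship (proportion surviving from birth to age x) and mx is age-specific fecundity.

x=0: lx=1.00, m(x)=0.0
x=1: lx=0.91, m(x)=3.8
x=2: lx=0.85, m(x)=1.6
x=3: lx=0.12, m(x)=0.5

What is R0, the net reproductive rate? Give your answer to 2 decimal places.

lx·mx by age: 0, 3.458, 1.36, 0.06
R0 = Σ lx·mx = 4.878 → 4.88

4.88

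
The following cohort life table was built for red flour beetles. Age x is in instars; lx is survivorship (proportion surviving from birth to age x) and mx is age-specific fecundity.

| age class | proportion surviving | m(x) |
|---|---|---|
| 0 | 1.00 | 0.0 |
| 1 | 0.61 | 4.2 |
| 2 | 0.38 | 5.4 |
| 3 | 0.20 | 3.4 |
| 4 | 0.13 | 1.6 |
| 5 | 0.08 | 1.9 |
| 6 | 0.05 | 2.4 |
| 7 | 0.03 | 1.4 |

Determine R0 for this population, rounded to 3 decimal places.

5.816

lx·mx by age: 0, 2.562, 2.052, 0.68, 0.208, 0.152, 0.12, 0.042
R0 = Σ lx·mx = 5.816 → 5.816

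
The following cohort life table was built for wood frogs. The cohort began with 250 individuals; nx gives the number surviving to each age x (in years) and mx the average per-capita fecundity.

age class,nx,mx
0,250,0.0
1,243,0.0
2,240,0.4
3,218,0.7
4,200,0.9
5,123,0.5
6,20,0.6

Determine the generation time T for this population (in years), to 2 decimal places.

3.48

lx = nx/n0 = nx/250: 1, 0.972, 0.96, 0.872, 0.8, 0.492, 0.08
lx·mx: 0, 0, 0.384, 0.6104, 0.72, 0.246, 0.048 → R0 = 2.0084
x·lx·mx: 0, 0, 0.768, 1.8312, 2.88, 1.23, 0.288 → Σ = 6.9972
T = 6.9972 / 2.0084 = 3.483967… → 3.48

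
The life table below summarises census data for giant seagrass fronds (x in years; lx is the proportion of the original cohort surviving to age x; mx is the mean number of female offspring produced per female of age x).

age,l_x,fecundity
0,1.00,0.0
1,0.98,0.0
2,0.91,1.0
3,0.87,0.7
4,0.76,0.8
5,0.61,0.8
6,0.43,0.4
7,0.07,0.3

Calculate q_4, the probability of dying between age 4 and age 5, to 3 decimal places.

0.197

q_4 = (l_4 − l_5) / l_4 = (0.76 − 0.61) / 0.76
     = 0.15 / 0.76 = 0.197368… → 0.197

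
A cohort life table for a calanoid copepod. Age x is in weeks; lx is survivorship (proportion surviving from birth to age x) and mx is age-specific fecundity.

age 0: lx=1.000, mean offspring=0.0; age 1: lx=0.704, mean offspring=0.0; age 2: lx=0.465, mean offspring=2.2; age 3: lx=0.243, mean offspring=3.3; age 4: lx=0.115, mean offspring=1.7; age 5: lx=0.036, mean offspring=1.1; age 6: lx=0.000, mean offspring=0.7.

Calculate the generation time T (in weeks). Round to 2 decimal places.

lx·mx: 0, 0, 1.023, 0.8019, 0.1955, 0.0396, 0 → R0 = 2.06
x·lx·mx: 0, 0, 2.046, 2.4057, 0.782, 0.198, 0 → Σ = 5.4317
T = 5.4317 / 2.06 = 2.636748… → 2.64

2.64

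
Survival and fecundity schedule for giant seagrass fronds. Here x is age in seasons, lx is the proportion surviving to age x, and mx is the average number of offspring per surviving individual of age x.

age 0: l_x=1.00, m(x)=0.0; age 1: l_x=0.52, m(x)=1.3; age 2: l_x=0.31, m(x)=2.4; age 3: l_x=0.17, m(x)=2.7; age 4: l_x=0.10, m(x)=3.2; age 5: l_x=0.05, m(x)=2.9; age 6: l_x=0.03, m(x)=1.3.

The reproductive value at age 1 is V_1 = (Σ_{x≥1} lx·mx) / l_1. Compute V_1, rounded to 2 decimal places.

lx·mx for x ≥ 1: 0.676, 0.744, 0.459, 0.32, 0.145, 0.039 → sum = 2.383
V_1 = 2.383 / l_1 = 2.383 / 0.52 = 4.582692… → 4.58

4.58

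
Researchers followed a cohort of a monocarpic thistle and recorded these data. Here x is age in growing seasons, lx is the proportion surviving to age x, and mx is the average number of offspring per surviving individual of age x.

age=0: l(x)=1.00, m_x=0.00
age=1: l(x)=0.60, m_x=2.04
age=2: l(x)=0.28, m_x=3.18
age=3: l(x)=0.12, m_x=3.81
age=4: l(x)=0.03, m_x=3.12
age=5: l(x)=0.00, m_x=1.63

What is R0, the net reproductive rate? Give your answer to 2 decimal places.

2.67

lx·mx by age: 0, 1.224, 0.8904, 0.4572, 0.0936, 0
R0 = Σ lx·mx = 2.6652 → 2.67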